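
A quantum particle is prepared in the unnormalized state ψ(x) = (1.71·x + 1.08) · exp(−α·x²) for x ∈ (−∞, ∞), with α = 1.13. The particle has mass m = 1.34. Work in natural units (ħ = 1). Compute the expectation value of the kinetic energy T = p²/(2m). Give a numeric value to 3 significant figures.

0.722

T = −(ħ²/2m) d²/dx², so ⟨T⟩ = −(ħ²/2m) ∫ ψ*·ψ'' dx / ∫|ψ|² dx; with m = 1.34.
Expand each integrand as polynomial × e^(−2αx²) and use ∫x^(2j)·e^(−2αx²) dx = (2j−1)!!/(4α)^j · √(π/(2α)), odd powers → 0; here √(π/(2α)) = 1.1790. Differentiate with the product rule, d/dx e^(−αx²) = −2αx·e^(−αx²).
State is unnormalized: ∫|ψ|² dx = 2.1379, and ∫ψ*·(−ħ²/2m · ψ'') dx = 1.5446, so ⟨T⟩ = 1.5446 / 2.1379.
⟨T⟩ = 0.72249.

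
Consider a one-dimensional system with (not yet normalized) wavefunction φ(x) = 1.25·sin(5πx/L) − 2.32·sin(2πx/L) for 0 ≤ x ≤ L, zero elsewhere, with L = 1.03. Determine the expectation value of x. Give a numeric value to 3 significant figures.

0.531

⟨x⟩ = ∫ x·|φ|² dx / ∫|φ|² dx (integrals over the domain).
On 0 ≤ x ≤ L (j ≠ l): ∫sin²(jπx/L) dx = L/2, ∫sin(jπx/L)·sin(lπx/L) dx = 0; diagonal moments ∫x·sin²(jπx/L) dx = L²/4, ∫x²·sin²(jπx/L) dx = L³·(1/6 − 1/(4j²π²)); cross terms ∫x·sin(jπx/L)·sin(lπx/L) dx = 0 for j + l even and −4jlL²/(π²(j² − l²)²) for j + l odd, ∫x²·sin(jπx/L)·sin(lπx/L) dx = (−1)^(j+l)·4jlL³/(π²(j² − l²)²); higher powers the same way via product-to-sum and parts.
State is unnormalized: ∫|φ|² dx = 3.5766, and ∫φ*·x·φ dx = 1.8985, so ⟨x⟩ = 1.8985 / 3.5766.
⟨x⟩ = 0.53081.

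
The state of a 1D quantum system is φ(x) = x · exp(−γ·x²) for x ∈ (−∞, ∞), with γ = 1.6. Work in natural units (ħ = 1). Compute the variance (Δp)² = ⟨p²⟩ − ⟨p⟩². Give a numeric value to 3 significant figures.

4.80

Compute ⟨p⟩ and ⟨p²⟩ separately; (Δp)² = ⟨p²⟩ − ⟨p⟩².
Expand each integrand as polynomial × e^(−2γx²) and use ∫x^(2j)·e^(−2γx²) dx = (2j−1)!!/(4γ)^j · √(π/(2γ)), odd powers → 0; here √(π/(2γ)) = 0.99083. Differentiate with the product rule, d/dx e^(−γx²) = −2γx·e^(−γx²).
Normalization: ∫|φ|² dx = 0.15482.
⟨p⟩ = 0.0000 and ⟨p²⟩ = 4.8000.
(Δp)² = 4.8000 − (0.0000)² = 4.8000.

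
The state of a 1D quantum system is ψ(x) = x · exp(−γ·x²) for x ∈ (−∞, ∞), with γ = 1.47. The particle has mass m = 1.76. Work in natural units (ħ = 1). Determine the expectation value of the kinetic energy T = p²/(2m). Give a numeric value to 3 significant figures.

1.25

T = −(ħ²/2m) d²/dx², so ⟨T⟩ = −(ħ²/2m) ∫ ψ*·ψ'' dx / ∫|ψ|² dx; with m = 1.76.
Expand each integrand as polynomial × e^(−2γx²) and use ∫x^(2j)·e^(−2γx²) dx = (2j−1)!!/(4γ)^j · √(π/(2γ)), odd powers → 0; here √(π/(2γ)) = 1.0337. Differentiate with the product rule, d/dx e^(−γx²) = −2γx·e^(−γx²).
State is unnormalized: ∫|ψ|² dx = 0.17580, and ∫ψ*·(−ħ²/2m · ψ'') dx = 0.22025, so ⟨T⟩ = 0.22025 / 0.17580.
⟨T⟩ = 1.2528.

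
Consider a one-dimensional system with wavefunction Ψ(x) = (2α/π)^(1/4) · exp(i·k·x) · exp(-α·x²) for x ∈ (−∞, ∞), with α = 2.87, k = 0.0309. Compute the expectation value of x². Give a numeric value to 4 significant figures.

⟨x²⟩ = ∫ x²·|Ψ|² dx (integrals over the domain).
Gaussian moments: ∫x^(2j)·e^(−2αx²) dx = (2j−1)!!/(4α)^j · √(π/(2α)), odd powers integrate to 0; here √(π/(2α)) = 0.73981.
⟨x²⟩ = 0.087108.

0.08711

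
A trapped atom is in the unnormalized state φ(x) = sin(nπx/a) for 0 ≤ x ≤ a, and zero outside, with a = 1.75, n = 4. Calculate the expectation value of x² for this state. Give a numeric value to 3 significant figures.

1.01

⟨x²⟩ = ∫ x²·|φ|² dx / ∫|φ|² dx (integrals over the domain).
With sin²θ = (1 − cos2θ)/2 on 0 ≤ x ≤ a: ∫sin²(nπx/a) dx = a/2, ∫x·sin²(nπx/a) dx = a²/4, ∫x²·sin²(nπx/a) dx = a³·(1/6 − 1/(4n²π²)); higher powers xᵏ the same way, integrating xᵏ·cos(2nπx/a) by parts.
State is unnormalized: ∫|φ|² dx = 0.87500, and ∫φ*·x²·φ dx = 0.88474, so ⟨x²⟩ = 0.88474 / 0.87500.
⟨x²⟩ = 1.0111.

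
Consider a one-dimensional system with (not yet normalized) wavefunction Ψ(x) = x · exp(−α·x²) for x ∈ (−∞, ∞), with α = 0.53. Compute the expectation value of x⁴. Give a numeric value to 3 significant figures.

3.34

⟨x⁴⟩ = ∫ x⁴·|Ψ|² dx / ∫|Ψ|² dx (integrals over the domain).
Expand each integrand as polynomial × e^(−2αx²) and use ∫x^(2j)·e^(−2αx²) dx = (2j−1)!!/(4α)^j · √(π/(2α)), odd powers → 0; here √(π/(2α)) = 1.7216.
State is unnormalized: ∫|Ψ|² dx = 0.81206, and ∫Ψ*·x⁴·Ψ dx = 2.7102, so ⟨x⁴⟩ = 2.7102 / 0.81206.
⟨x⁴⟩ = 3.3375.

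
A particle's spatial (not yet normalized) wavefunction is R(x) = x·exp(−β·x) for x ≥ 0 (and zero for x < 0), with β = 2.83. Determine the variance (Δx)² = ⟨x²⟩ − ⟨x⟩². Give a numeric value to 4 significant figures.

0.09365

Compute ⟨x⟩ and ⟨x²⟩ separately, then (Δx)² = ⟨x²⟩ − ⟨x⟩².
Every integrand reduces to terms xʲ·e^(−2βx) on [0, ∞); use ∫₀^∞ xʲ·e^(−2βx) dx = j!/(2β)^(j+1).
Normalization: ∫|R|² dx = 0.011030.
⟨x⟩ = 0.53004 and ⟨x²⟩ = 0.37458.
(Δx)² = 0.37458 − (0.53004)² = 0.093646.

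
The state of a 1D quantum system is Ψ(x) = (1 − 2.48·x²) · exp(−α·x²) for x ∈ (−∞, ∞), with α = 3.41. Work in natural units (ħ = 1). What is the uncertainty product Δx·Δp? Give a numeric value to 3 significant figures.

Δx = √(⟨x²⟩−⟨x⟩²), Δp = √(⟨p²⟩−⟨p⟩²).
Expand each integrand as polynomial × e^(−2αx²) and use ∫x^(2j)·e^(−2αx²) dx = (2j−1)!!/(4α)^j · √(π/(2α)), odd powers → 0; here √(π/(2α)) = 0.67871. Differentiate with the product rule, d/dx e^(−αx²) = −2αx·e^(−αx²).
Normalization: ∫|Ψ|² dx = 0.49921.
⟨x⟩ = 0.0000, ⟨x²⟩ = 0.040364 ⇒ Δx = 0.20091.
⟨p⟩ = 0.0000, ⟨p²⟩ = 7.3947 ⇒ Δp = 2.7193.
Δx·Δp = 0.54633.

0.546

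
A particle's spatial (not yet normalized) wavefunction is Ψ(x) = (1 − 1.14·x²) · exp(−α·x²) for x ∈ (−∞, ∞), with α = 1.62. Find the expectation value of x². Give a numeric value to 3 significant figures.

0.0851

⟨x²⟩ = ∫ x²·|Ψ|² dx / ∫|Ψ|² dx (integrals over the domain).
Expand each integrand as polynomial × e^(−2αx²) and use ∫x^(2j)·e^(−2αx²) dx = (2j−1)!!/(4α)^j · √(π/(2α)), odd powers → 0; here √(π/(2α)) = 0.98470.
State is unnormalized: ∫|Ψ|² dx = 0.72966, and ∫Ψ*·x²·Ψ dx = 0.062105, so ⟨x²⟩ = 0.062105 / 0.72966.
⟨x²⟩ = 0.085115.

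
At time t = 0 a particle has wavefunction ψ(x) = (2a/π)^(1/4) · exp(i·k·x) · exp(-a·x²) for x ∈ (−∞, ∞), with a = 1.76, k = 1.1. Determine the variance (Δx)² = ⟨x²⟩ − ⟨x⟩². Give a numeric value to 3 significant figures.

0.142

Compute ⟨x⟩ and ⟨x²⟩ separately, then (Δx)² = ⟨x²⟩ − ⟨x⟩².
Gaussian moments: ∫x^(2j)·e^(−2ax²) dx = (2j−1)!!/(4a)^j · √(π/(2a)), odd powers integrate to 0; here √(π/(2a)) = 0.94472.
⟨x⟩ = 0.0000 and ⟨x²⟩ = 0.14205.
(Δx)² = 0.14205 − (0.0000)² = 0.14205.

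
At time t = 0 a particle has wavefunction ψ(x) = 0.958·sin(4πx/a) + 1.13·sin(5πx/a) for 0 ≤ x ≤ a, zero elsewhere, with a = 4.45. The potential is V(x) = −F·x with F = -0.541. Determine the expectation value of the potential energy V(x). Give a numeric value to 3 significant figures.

⟨V⟩ = ∫ V(x)·|ψ|² dx / ∫|ψ|² dx.
On 0 ≤ x ≤ a (j ≠ l): ∫sin²(jπx/a) dx = a/2, ∫sin(jπx/a)·sin(lπx/a) dx = 0; diagonal moments ∫x·sin²(jπx/a) dx = a²/4, ∫x²·sin²(jπx/a) dx = a³·(1/6 − 1/(4j²π²)); cross terms ∫x·sin(jπx/a)·sin(lπx/a) dx = 0 for j + l even and −4jla²/(π²(j² − l²)²) for j + l odd, ∫x²·sin(jπx/a)·sin(lπx/a) dx = (−1)^(j+l)·4jla³/(π²(j² − l²)²); higher powers the same way via product-to-sum and parts.
State is unnormalized: ∫|ψ|² dx = 4.8831, and ∫ψ*·V(x)·ψ dx = 3.5568, so ⟨V⟩ = 3.5568 / 4.8831.
⟨V⟩ = 0.72839.

0.728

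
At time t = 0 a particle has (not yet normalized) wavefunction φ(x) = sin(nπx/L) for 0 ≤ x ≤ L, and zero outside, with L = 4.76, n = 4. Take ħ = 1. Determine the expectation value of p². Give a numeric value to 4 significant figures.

p² φ = −ħ² d²φ/dx²; ⟨p²⟩ = −ħ² ∫ φ*·φ'' dx / ∫|φ|² dx.
d/dx sin(nπx/L) = (nπ/L)·cos(nπx/L) and d²/dx² sin(nπx/L) = −(nπ/L)²·sin(nπx/L); on 0 ≤ x ≤ L, ∫sin²(nπx/L) dx = L/2 and ∫sin(nπx/L)·cos(nπx/L) dx = 0.
State is unnormalized: ∫|φ|² dx = 2.3800, and ∫φ*·(−ħ² φ'') dx = 16.588, so ⟨p²⟩ = 16.588 / 2.3800.
⟨p²⟩ = 6.9696.

6.970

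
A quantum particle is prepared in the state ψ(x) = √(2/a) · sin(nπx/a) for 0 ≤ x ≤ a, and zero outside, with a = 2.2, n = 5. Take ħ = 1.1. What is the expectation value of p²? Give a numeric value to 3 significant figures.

p² ψ = −ħ² d²ψ/dx²; ⟨p²⟩ = −ħ² ∫ ψ*·ψ'' dx.
d/dx sin(nπx/a) = (nπ/a)·cos(nπx/a) and d²/dx² sin(nπx/a) = −(nπ/a)²·sin(nπx/a); on 0 ≤ x ≤ a, ∫sin²(nπx/a) dx = a/2 and ∫sin(nπx/a)·cos(nπx/a) dx = 0.
⟨p²⟩ = 61.685.

61.7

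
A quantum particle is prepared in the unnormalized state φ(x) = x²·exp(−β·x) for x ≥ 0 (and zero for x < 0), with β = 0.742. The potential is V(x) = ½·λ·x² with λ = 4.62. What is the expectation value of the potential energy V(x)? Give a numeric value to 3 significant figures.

31.5

⟨V⟩ = ∫ V(x)·|φ|² dx / ∫|φ|² dx.
Every integrand reduces to terms xʲ·e^(−2βx) on [0, ∞); use ∫₀^∞ xʲ·e^(−2βx) dx = j!/(2β)^(j+1).
State is unnormalized: ∫|φ|² dx = 3.3346, and ∫φ*·V(x)·φ dx = 104.93, so ⟨V⟩ = 104.93 / 3.3346.
⟨V⟩ = 31.468.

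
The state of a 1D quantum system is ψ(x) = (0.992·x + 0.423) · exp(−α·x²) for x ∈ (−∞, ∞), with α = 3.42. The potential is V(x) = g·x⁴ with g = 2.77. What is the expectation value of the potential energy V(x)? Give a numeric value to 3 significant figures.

0.0953

⟨V⟩ = ∫ V(x)·|ψ|² dx / ∫|ψ|² dx.
Expand each integrand as polynomial × e^(−2αx²) and use ∫x^(2j)·e^(−2αx²) dx = (2j−1)!!/(4α)^j · √(π/(2α)), odd powers → 0; here √(π/(2α)) = 0.67771.
State is unnormalized: ∫|ψ|² dx = 0.17001, and ∫ψ*·V(x)·ψ dx = 0.016209, so ⟨V⟩ = 0.016209 / 0.17001.
⟨V⟩ = 0.095336.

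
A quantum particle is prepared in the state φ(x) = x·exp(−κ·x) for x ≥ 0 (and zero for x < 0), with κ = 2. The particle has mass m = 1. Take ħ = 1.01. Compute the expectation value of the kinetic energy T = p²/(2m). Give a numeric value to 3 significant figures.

T = −(ħ²/2m) d²/dx², so ⟨T⟩ = −(ħ²/2m) ∫ φ*·φ'' dx / ∫|φ|² dx; with m = 1.
Differentiate x·exp(−κ·x) with the product rule; every integrand then reduces to terms xʲ·e^(−2κx) on [0, ∞), with ∫₀^∞ xʲ·e^(−2κx) dx = j!/(2κ)^(j+1).
State is unnormalized: ∫|φ|² dx = 0.031250, and ∫φ*·(−ħ²/2m · φ'') dx = 0.063756, so ⟨T⟩ = 0.063756 / 0.031250.
⟨T⟩ = 2.0402.

2.04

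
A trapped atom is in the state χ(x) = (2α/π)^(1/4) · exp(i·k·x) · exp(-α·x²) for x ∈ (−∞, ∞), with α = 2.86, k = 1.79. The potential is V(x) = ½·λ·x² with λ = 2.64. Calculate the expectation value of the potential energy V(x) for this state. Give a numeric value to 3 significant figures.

⟨V⟩ = ∫ V(x)·|χ|² dx.
Gaussian moments: ∫x^(2j)·e^(−2αx²) dx = (2j−1)!!/(4α)^j · √(π/(2α)), odd powers integrate to 0; here √(π/(2α)) = 0.74110.
⟨V⟩ = 0.11538.

0.115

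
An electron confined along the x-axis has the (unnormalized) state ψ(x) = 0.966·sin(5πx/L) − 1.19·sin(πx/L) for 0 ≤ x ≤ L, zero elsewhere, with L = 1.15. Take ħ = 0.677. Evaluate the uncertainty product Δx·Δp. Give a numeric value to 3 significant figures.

Δx = √(⟨x²⟩−⟨x⟩²), Δp = √(⟨p²⟩−⟨p⟩²).
On 0 ≤ x ≤ L (j ≠ l): ∫sin²(jπx/L) dx = L/2, ∫sin(jπx/L)·sin(lπx/L) dx = 0; diagonal moments ∫x·sin²(jπx/L) dx = L²/4, ∫x²·sin²(jπx/L) dx = L³·(1/6 − 1/(4j²π²)); cross terms ∫x·sin(jπx/L)·sin(lπx/L) dx = 0 for j + l even and −4jlL²/(π²(j² − l²)²) for j + l odd, ∫x²·sin(jπx/L)·sin(lπx/L) dx = (−1)^(j+l)·4jlL³/(π²(j² − l²)²); higher powers the same way via product-to-sum and parts. d²/dx² sin(jπx/L) = −(jπ/L)²·sin(jπx/L); on 0 ≤ x ≤ L, ∫sin²(jπx/L) dx = L/2 and ∫sin(jπx/L)·sin(lπx/L) dx = 0 for j ≠ l, so only diagonal terms survive in ∫|ψ|² and ∫ψ·ψ″; ∫ψ·ψ′ dx = [ψ²/2] between the walls = 0.
Normalization: ∫|ψ|² dx = 1.3508.
⟨x⟩ = 0.57500, ⟨x²⟩ = 0.39028 ⇒ Δx = 0.24424.
⟨p⟩ = 0.0000, ⟨p²⟩ = 36.028 ⇒ Δp = 6.0023.
Δx·Δp = 1.4660.

1.47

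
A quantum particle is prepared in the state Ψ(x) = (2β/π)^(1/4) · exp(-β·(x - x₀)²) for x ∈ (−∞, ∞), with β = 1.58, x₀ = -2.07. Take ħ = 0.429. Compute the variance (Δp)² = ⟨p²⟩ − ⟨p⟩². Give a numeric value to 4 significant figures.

0.2908

Compute ⟨p⟩ and ⟨p²⟩ separately; (Δp)² = ⟨p²⟩ − ⟨p⟩².
Gaussian moments (u = x − x₀): ∫u^(2j)·e^(−2βu²) du = (2j−1)!!/(4β)^j · √(π/(2β)), odd powers integrate to 0; here √(π/(2β)) = 0.99708. Derivatives: d/dx e^(−βu²) = −2βu·e^(−βu²), d²/dx² e^(−βu²) = (4β²u² − 2β)·e^(−βu²).
⟨p⟩ = 0.0000 and ⟨p²⟩ = 0.29078.
(Δp)² = 0.29078 − (0.0000)² = 0.29078.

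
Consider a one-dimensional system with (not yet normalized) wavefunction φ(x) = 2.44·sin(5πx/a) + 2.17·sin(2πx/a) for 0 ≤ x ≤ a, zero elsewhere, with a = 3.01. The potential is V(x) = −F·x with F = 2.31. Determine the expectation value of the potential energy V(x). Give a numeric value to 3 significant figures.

-3.35

⟨V⟩ = ∫ V(x)·|φ|² dx / ∫|φ|² dx.
On 0 ≤ x ≤ a (j ≠ l): ∫sin²(jπx/a) dx = a/2, ∫sin(jπx/a)·sin(lπx/a) dx = 0; diagonal moments ∫x·sin²(jπx/a) dx = a²/4, ∫x²·sin²(jπx/a) dx = a³·(1/6 − 1/(4j²π²)); cross terms ∫x·sin(jπx/a)·sin(lπx/a) dx = 0 for j + l even and −4jla²/(π²(j² − l²)²) for j + l odd, ∫x²·sin(jπx/a)·sin(lπx/a) dx = (−1)^(j+l)·4jla³/(π²(j² − l²)²); higher powers the same way via product-to-sum and parts.
State is unnormalized: ∫|φ|² dx = 16.047, and ∫φ*·V(x)·φ dx = -53.752, so ⟨V⟩ = -53.752 / 16.047.
⟨V⟩ = -3.3496.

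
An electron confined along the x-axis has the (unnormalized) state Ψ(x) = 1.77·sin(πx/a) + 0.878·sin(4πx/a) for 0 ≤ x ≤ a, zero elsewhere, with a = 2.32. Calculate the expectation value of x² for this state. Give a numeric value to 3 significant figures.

⟨x²⟩ = ∫ x²·|Ψ|² dx / ∫|Ψ|² dx (integrals over the domain).
On 0 ≤ x ≤ a (j ≠ l): ∫sin²(jπx/a) dx = a/2, ∫sin(jπx/a)·sin(lπx/a) dx = 0; diagonal moments ∫x·sin²(jπx/a) dx = a²/4, ∫x²·sin²(jπx/a) dx = a³·(1/6 − 1/(4j²π²)); cross terms ∫x·sin(jπx/a)·sin(lπx/a) dx = 0 for j + l even and −4jla²/(π²(j² − l²)²) for j + l odd, ∫x²·sin(jπx/a)·sin(lπx/a) dx = (−1)^(j+l)·4jla³/(π²(j² − l²)²); higher powers the same way via product-to-sum and parts.
State is unnormalized: ∫|Ψ|² dx = 4.5284, and ∫Ψ*·x²·Ψ dx = 6.8387, so ⟨x²⟩ = 6.8387 / 4.5284.
⟨x²⟩ = 1.5102.

1.51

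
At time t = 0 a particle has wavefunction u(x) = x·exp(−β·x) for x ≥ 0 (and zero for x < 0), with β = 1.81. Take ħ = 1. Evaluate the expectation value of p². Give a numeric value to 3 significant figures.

3.28

p² u = −ħ² d²u/dx²; ⟨p²⟩ = −ħ² ∫ u*·u'' dx / ∫|u|² dx.
Differentiate x·exp(−β·x) with the product rule; every integrand then reduces to terms xʲ·e^(−2βx) on [0, ∞), with ∫₀^∞ xʲ·e^(−2βx) dx = j!/(2β)^(j+1).
State is unnormalized: ∫|u|² dx = 0.042160, and ∫u*·(−ħ² u'') dx = 0.13812, so ⟨p²⟩ = 0.13812 / 0.042160.
⟨p²⟩ = 3.2761.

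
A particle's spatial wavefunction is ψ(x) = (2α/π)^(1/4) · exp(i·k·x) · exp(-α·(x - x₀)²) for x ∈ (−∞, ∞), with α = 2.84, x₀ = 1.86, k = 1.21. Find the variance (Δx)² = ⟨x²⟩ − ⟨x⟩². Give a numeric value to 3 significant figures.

0.0880

Compute ⟨x⟩ and ⟨x²⟩ separately, then (Δx)² = ⟨x²⟩ − ⟨x⟩².
Gaussian moments (u = x − x₀): ∫u^(2j)·e^(−2αu²) du = (2j−1)!!/(4α)^j · √(π/(2α)), odd powers integrate to 0; here √(π/(2α)) = 0.74371.
⟨x⟩ = 1.8600 and ⟨x²⟩ = 3.5476.
(Δx)² = 3.5476 − (1.8600)² = 0.088028.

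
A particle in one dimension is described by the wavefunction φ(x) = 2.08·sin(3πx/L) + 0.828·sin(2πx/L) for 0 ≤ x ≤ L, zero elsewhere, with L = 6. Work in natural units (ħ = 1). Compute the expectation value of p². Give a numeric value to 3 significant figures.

2.28

p² φ = −ħ² d²φ/dx²; ⟨p²⟩ = −ħ² ∫ φ*·φ'' dx / ∫|φ|² dx.
d²/dx² sin(jπx/L) = −(jπ/L)²·sin(jπx/L); on 0 ≤ x ≤ L, ∫sin²(jπx/L) dx = L/2 and ∫sin(jπx/L)·sin(lπx/L) dx = 0 for j ≠ l, so only diagonal terms survive in ∫|φ|² and ∫φ·φ″; ∫φ·φ′ dx = [φ²/2] between the walls = 0.
State is unnormalized: ∫|φ|² dx = 15.036, and ∫φ*·(−ħ² φ'') dx = 34.280, so ⟨p²⟩ = 34.280 / 15.036.
⟨p²⟩ = 2.2799.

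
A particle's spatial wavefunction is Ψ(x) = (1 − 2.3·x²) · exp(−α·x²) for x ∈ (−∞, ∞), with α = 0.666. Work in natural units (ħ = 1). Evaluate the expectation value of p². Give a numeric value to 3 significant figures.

p² Ψ = −ħ² d²Ψ/dx²; ⟨p²⟩ = −ħ² ∫ Ψ*·Ψ'' dx / ∫|Ψ|² dx.
Expand each integrand as polynomial × e^(−2αx²) and use ∫x^(2j)·e^(−2αx²) dx = (2j−1)!!/(4α)^j · √(π/(2α)), odd powers → 0; here √(π/(2α)) = 1.5358. Differentiate with the product rule, d/dx e^(−αx²) = −2αx·e^(−αx²).
State is unnormalized: ∫|Ψ|² dx = 2.3182, and ∫Ψ*·(−ħ² Ψ'') dx = 8.1258, so ⟨p²⟩ = 8.1258 / 2.3182.
⟨p²⟩ = 3.5052.

3.51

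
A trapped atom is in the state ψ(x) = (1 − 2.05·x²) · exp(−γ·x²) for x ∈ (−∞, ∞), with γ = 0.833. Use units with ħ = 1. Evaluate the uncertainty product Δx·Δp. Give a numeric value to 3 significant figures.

Δx = √(⟨x²⟩−⟨x⟩²), Δp = √(⟨p²⟩−⟨p⟩²).
Expand each integrand as polynomial × e^(−2γx²) and use ∫x^(2j)·e^(−2γx²) dx = (2j−1)!!/(4γ)^j · √(π/(2γ)), odd powers → 0; here √(π/(2γ)) = 1.3732. Differentiate with the product rule, d/dx e^(−γx²) = −2γx·e^(−γx²).
Normalization: ∫|ψ|² dx = 1.2429.
⟨x⟩ = 0.0000, ⟨x²⟩ = 0.99028 ⇒ Δx = 0.99513.
⟨p⟩ = 0.0000, ⟨p²⟩ = 4.4915 ⇒ Δp = 2.1193.
Δx·Δp = 2.1090.

2.11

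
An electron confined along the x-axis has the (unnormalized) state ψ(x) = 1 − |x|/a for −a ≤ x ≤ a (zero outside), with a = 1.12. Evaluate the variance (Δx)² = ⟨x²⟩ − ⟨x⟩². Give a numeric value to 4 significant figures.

0.1254

Compute ⟨x⟩ and ⟨x²⟩ separately, then (Δx)² = ⟨x²⟩ − ⟨x⟩².
ψ is even, so ∫ over [−a, a] = 2∫₀ᵃ with ψ = 1 − x/a there: ∫₀ᵃ (1 − x/a)² dx = a/3, ∫₀ᵃ x²(1 − x/a)² dx = a³/30, ∫₀ᵃ x⁴(1 − x/a)² dx = a⁵/105.
Normalization: ∫|ψ|² dx = 0.74667.
⟨x⟩ = 0.0000 and ⟨x²⟩ = 0.12544.
(Δx)² = 0.12544 − (0.0000)² = 0.12544.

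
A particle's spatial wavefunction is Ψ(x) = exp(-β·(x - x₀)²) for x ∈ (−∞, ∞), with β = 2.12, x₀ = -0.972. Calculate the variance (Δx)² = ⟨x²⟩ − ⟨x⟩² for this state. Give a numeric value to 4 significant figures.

0.1179

Compute ⟨x⟩ and ⟨x²⟩ separately, then (Δx)² = ⟨x²⟩ − ⟨x⟩².
Gaussian moments (u = x − x₀): ∫u^(2j)·e^(−2βu²) du = (2j−1)!!/(4β)^j · √(π/(2β)), odd powers integrate to 0; here √(π/(2β)) = 0.86078.
Normalization: ∫|Ψ|² dx = 0.86078.
⟨x⟩ = -0.97200 and ⟨x²⟩ = 1.0627.
(Δx)² = 1.0627 − (-0.97200)² = 0.11792.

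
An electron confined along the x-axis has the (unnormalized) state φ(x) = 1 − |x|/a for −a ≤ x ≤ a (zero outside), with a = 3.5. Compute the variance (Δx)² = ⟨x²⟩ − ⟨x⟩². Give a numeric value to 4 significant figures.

1.225

Compute ⟨x⟩ and ⟨x²⟩ separately, then (Δx)² = ⟨x²⟩ − ⟨x⟩².
φ is even, so ∫ over [−a, a] = 2∫₀ᵃ with φ = 1 − x/a there: ∫₀ᵃ (1 − x/a)² dx = a/3, ∫₀ᵃ x²(1 − x/a)² dx = a³/30, ∫₀ᵃ x⁴(1 − x/a)² dx = a⁵/105.
Normalization: ∫|φ|² dx = 2.3333.
⟨x⟩ = 0.0000 and ⟨x²⟩ = 1.2250.
(Δx)² = 1.2250 − (0.0000)² = 1.2250.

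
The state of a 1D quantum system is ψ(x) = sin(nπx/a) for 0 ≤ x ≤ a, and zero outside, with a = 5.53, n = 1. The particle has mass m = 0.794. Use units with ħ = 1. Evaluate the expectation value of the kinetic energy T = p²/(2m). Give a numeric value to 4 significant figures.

0.2032

T = −(ħ²/2m) d²/dx², so ⟨T⟩ = −(ħ²/2m) ∫ ψ*·ψ'' dx / ∫|ψ|² dx; with m = 0.794.
d/dx sin(nπx/a) = (nπ/a)·cos(nπx/a) and d²/dx² sin(nπx/a) = −(nπ/a)²·sin(nπx/a); on 0 ≤ x ≤ a, ∫sin²(nπx/a) dx = a/2 and ∫sin(nπx/a)·cos(nπx/a) dx = 0.
State is unnormalized: ∫|ψ|² dx = 2.7650, and ∫ψ*·(−ħ²/2m · ψ'') dx = 0.56195, so ⟨T⟩ = 0.56195 / 2.7650.
⟨T⟩ = 0.20324.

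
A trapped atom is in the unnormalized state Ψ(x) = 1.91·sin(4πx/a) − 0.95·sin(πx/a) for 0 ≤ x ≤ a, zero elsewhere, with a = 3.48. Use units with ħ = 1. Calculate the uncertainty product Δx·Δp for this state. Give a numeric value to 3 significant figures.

Δx = √(⟨x²⟩−⟨x⟩²), Δp = √(⟨p²⟩−⟨p⟩²).
On 0 ≤ x ≤ a (j ≠ l): ∫sin²(jπx/a) dx = a/2, ∫sin(jπx/a)·sin(lπx/a) dx = 0; diagonal moments ∫x·sin²(jπx/a) dx = a²/4, ∫x²·sin²(jπx/a) dx = a³·(1/6 − 1/(4j²π²)); cross terms ∫x·sin(jπx/a)·sin(lπx/a) dx = 0 for j + l even and −4jla²/(π²(j² − l²)²) for j + l odd, ∫x²·sin(jπx/a)·sin(lπx/a) dx = (−1)^(j+l)·4jla³/(π²(j² − l²)²); higher powers the same way via product-to-sum and parts. d²/dx² sin(jπx/a) = −(jπ/a)²·sin(jπx/a); on 0 ≤ x ≤ a, ∫sin²(jπx/a) dx = a/2 and ∫sin(jπx/a)·sin(lπx/a) dx = 0 for j ≠ l, so only diagonal terms survive in ∫|Ψ|² and ∫Ψ·Ψ″; ∫Ψ·Ψ′ dx = [Ψ²/2] between the walls = 0.
Normalization: ∫|Ψ|² dx = 7.9180.
⟨x⟩ = 1.7800, ⟨x²⟩ = 4.0236 ⇒ Δx = 0.92476.
⟨p⟩ = 0.0000, ⟨p²⟩ = 10.615 ⇒ Δp = 3.2581.
Δx·Δp = 3.0129.

3.01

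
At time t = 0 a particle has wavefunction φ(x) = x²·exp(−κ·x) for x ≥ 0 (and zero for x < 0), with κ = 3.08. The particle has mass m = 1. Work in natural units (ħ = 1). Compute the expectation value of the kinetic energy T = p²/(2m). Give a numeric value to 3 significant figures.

1.58

T = −(ħ²/2m) d²/dx², so ⟨T⟩ = −(ħ²/2m) ∫ φ*·φ'' dx / ∫|φ|² dx; with m = 1.
Differentiate x²·exp(−κ·x) with the product rule; every integrand then reduces to terms xʲ·e^(−2κx) on [0, ∞), with ∫₀^∞ xʲ·e^(−2κx) dx = j!/(2κ)^(j+1).
State is unnormalized: ∫|φ|² dx = 0.0027059, and ∫φ*·(−ħ²/2m · φ'') dx = 0.0042782, so ⟨T⟩ = 0.0042782 / 0.0027059.
⟨T⟩ = 1.5811.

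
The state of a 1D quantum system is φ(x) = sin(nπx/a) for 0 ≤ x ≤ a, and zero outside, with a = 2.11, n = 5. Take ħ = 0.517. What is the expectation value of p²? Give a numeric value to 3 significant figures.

14.8

p² φ = −ħ² d²φ/dx²; ⟨p²⟩ = −ħ² ∫ φ*·φ'' dx / ∫|φ|² dx.
d/dx sin(nπx/a) = (nπ/a)·cos(nπx/a) and d²/dx² sin(nπx/a) = −(nπ/a)²·sin(nπx/a); on 0 ≤ x ≤ a, ∫sin²(nπx/a) dx = a/2 and ∫sin(nπx/a)·cos(nπx/a) dx = 0.
State is unnormalized: ∫|φ|² dx = 1.0550, and ∫φ*·(−ħ² φ'') dx = 15.628, so ⟨p²⟩ = 15.628 / 1.0550.
⟨p²⟩ = 14.813.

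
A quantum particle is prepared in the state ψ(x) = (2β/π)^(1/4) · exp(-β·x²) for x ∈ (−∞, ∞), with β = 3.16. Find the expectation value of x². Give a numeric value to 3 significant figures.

⟨x²⟩ = ∫ x²·|ψ|² dx (integrals over the domain).
Gaussian moments: ∫x^(2j)·e^(−2βx²) dx = (2j−1)!!/(4β)^j · √(π/(2β)), odd powers integrate to 0; here √(π/(2β)) = 0.70504.
⟨x²⟩ = 0.079114.

0.0791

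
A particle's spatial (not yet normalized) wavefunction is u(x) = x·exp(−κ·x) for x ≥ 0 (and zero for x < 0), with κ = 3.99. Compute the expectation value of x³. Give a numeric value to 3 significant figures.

0.118

⟨x³⟩ = ∫ x³·|u|² dx / ∫|u|² dx (integrals over the domain).
Every integrand reduces to terms xʲ·e^(−2κx) on [0, ∞); use ∫₀^∞ xʲ·e^(−2κx) dx = j!/(2κ)^(j+1).
State is unnormalized: ∫|u|² dx = 0.0039357, and ∫u*·x³·u dx = 0.00046469, so ⟨x³⟩ = 0.00046469 / 0.0039357.
⟨x³⟩ = 0.11807.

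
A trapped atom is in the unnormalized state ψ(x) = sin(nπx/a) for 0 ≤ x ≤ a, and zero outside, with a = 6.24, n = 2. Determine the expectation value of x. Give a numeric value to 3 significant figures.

3.12

⟨x⟩ = ∫ x·|ψ|² dx / ∫|ψ|² dx (integrals over the domain).
With sin²θ = (1 − cos2θ)/2 on 0 ≤ x ≤ a: ∫sin²(nπx/a) dx = a/2, ∫x·sin²(nπx/a) dx = a²/4, ∫x²·sin²(nπx/a) dx = a³·(1/6 − 1/(4n²π²)); higher powers xᵏ the same way, integrating xᵏ·cos(2nπx/a) by parts.
State is unnormalized: ∫|ψ|² dx = 3.1200, and ∫ψ*·x·ψ dx = 9.7344, so ⟨x⟩ = 9.7344 / 3.1200.
⟨x⟩ = 3.1200.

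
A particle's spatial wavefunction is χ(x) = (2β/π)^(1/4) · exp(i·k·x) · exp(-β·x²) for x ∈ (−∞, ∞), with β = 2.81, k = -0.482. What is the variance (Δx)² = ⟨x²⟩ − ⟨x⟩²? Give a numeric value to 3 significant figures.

0.0890

Compute ⟨x⟩ and ⟨x²⟩ separately, then (Δx)² = ⟨x²⟩ − ⟨x⟩².
Gaussian moments: ∫x^(2j)·e^(−2βx²) dx = (2j−1)!!/(4β)^j · √(π/(2β)), odd powers integrate to 0; here √(π/(2β)) = 0.74766.
⟨x⟩ = 0.0000 and ⟨x²⟩ = 0.088968.
(Δx)² = 0.088968 − (0.0000)² = 0.088968.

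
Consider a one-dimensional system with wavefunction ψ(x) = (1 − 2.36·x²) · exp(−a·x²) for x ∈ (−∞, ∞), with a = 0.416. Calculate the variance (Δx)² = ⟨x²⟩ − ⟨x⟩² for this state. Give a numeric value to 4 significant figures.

Compute ⟨x⟩ and ⟨x²⟩ separately, then (Δx)² = ⟨x²⟩ − ⟨x⟩².
Expand each integrand as polynomial × e^(−2ax²) and use ∫x^(2j)·e^(−2ax²) dx = (2j−1)!!/(4a)^j · √(π/(2a)), odd powers → 0; here √(π/(2a)) = 1.9432.
Normalization: ∫|ψ|² dx = 8.1573.
⟨x⟩ = 0.0000 and ⟨x²⟩ = 3.2443.
(Δx)² = 3.2443 − (0.0000)² = 3.2443.

3.244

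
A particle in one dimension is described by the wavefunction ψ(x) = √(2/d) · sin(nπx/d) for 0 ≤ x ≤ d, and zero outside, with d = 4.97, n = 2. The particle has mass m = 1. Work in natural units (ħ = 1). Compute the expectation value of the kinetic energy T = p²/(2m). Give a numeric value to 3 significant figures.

0.799

T = −(ħ²/2m) d²/dx², so ⟨T⟩ = −(ħ²/2m) ∫ ψ*·ψ'' dx; with m = 1.
d/dx sin(nπx/d) = (nπ/d)·cos(nπx/d) and d²/dx² sin(nπx/d) = −(nπ/d)²·sin(nπx/d); on 0 ≤ x ≤ d, ∫sin²(nπx/d) dx = d/2 and ∫sin(nπx/d)·cos(nπx/d) dx = 0.
⟨T⟩ = 0.79913.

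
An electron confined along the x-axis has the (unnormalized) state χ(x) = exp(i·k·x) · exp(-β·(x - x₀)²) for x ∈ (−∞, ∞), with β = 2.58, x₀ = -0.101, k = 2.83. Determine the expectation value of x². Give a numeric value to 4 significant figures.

⟨x²⟩ = ∫ x²·|χ|² dx / ∫|χ|² dx (integrals over the domain).
Gaussian moments (u = x − x₀): ∫u^(2j)·e^(−2βu²) du = (2j−1)!!/(4β)^j · √(π/(2β)), odd powers integrate to 0; here √(π/(2β)) = 0.78028.
State is unnormalized: ∫|χ|² dx = 0.78028, and ∫χ*·x²·χ dx = 0.083568, so ⟨x²⟩ = 0.083568 / 0.78028.
⟨x²⟩ = 0.10710.

0.1071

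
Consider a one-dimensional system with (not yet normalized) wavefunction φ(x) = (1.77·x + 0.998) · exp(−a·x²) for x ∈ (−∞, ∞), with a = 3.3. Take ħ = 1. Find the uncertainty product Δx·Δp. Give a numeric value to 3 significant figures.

0.514

Δx = √(⟨x²⟩−⟨x⟩²), Δp = √(⟨p²⟩−⟨p⟩²).
Expand each integrand as polynomial × e^(−2ax²) and use ∫x^(2j)·e^(−2ax²) dx = (2j−1)!!/(4a)^j · √(π/(2a)), odd powers → 0; here √(π/(2a)) = 0.68993. Differentiate with the product rule, d/dx e^(−ax²) = −2ax·e^(−ax²).
Normalization: ∫|φ|² dx = 0.85092.
⟨x⟩ = 0.21701, ⟨x²⟩ = 0.10491 ⇒ Δx = 0.24046.
⟨p⟩ = 0.0000, ⟨p²⟩ = 4.5701 ⇒ Δp = 2.1378.
Δx·Δp = 0.51406.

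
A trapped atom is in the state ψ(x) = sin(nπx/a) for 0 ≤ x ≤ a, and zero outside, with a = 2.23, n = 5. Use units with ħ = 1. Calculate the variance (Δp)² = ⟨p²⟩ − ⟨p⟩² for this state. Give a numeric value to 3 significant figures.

Compute ⟨p⟩ and ⟨p²⟩ separately; (Δp)² = ⟨p²⟩ − ⟨p⟩².
d/dx sin(nπx/a) = (nπ/a)·cos(nπx/a) and d²/dx² sin(nπx/a) = −(nπ/a)²·sin(nπx/a); on 0 ≤ x ≤ a, ∫sin²(nπx/a) dx = a/2 and ∫sin(nπx/a)·cos(nπx/a) dx = 0.
Normalization: ∫|ψ|² dx = 1.1150.
⟨p⟩ = 0.0000 and ⟨p²⟩ = 49.617.
(Δp)² = 49.617 − (0.0000)² = 49.617.

49.6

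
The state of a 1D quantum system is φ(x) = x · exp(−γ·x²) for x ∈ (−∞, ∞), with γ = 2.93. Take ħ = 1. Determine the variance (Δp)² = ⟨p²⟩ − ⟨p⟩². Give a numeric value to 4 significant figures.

Compute ⟨p⟩ and ⟨p²⟩ separately; (Δp)² = ⟨p²⟩ − ⟨p⟩².
Expand each integrand as polynomial × e^(−2γx²) and use ∫x^(2j)·e^(−2γx²) dx = (2j−1)!!/(4γ)^j · √(π/(2γ)), odd powers → 0; here √(π/(2γ)) = 0.73219. Differentiate with the product rule, d/dx e^(−γx²) = −2γx·e^(−γx²).
Normalization: ∫|φ|² dx = 0.062474.
⟨p⟩ = 0.0000 and ⟨p²⟩ = 8.7900.
(Δp)² = 8.7900 − (0.0000)² = 8.7900.

8.790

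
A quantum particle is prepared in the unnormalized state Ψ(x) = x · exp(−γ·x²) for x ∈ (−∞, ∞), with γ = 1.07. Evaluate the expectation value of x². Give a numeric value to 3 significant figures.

0.701

⟨x²⟩ = ∫ x²·|Ψ|² dx / ∫|Ψ|² dx (integrals over the domain).
Expand each integrand as polynomial × e^(−2γx²) and use ∫x^(2j)·e^(−2γx²) dx = (2j−1)!!/(4γ)^j · √(π/(2γ)), odd powers → 0; here √(π/(2γ)) = 1.2116.
State is unnormalized: ∫|Ψ|² dx = 0.28309, and ∫Ψ*·x²·Ψ dx = 0.19843, so ⟨x²⟩ = 0.19843 / 0.28309.
⟨x²⟩ = 0.70093.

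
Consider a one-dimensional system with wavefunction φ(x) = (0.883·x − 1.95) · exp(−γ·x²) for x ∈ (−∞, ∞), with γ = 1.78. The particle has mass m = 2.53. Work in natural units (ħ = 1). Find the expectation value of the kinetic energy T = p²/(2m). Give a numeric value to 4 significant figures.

0.3715

T = −(ħ²/2m) d²/dx², so ⟨T⟩ = −(ħ²/2m) ∫ φ*·φ'' dx / ∫|φ|² dx; with m = 2.53.
Expand each integrand as polynomial × e^(−2γx²) and use ∫x^(2j)·e^(−2γx²) dx = (2j−1)!!/(4γ)^j · √(π/(2γ)), odd powers → 0; here √(π/(2γ)) = 0.93940. Differentiate with the product rule, d/dx e^(−γx²) = −2γx·e^(−γx²).
State is unnormalized: ∫|φ|² dx = 3.6749, and ∫φ*·(−ħ²/2m · φ'') dx = 1.3651, so ⟨T⟩ = 1.3651 / 3.6749.
⟨T⟩ = 0.37147.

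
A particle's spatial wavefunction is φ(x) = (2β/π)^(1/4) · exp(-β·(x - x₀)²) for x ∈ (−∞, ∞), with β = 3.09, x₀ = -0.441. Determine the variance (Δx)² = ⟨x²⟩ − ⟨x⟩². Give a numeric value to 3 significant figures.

Compute ⟨x⟩ and ⟨x²⟩ separately, then (Δx)² = ⟨x²⟩ − ⟨x⟩².
Gaussian moments (u = x − x₀): ∫u^(2j)·e^(−2βu²) du = (2j−1)!!/(4β)^j · √(π/(2β)), odd powers integrate to 0; here √(π/(2β)) = 0.71299.
⟨x⟩ = -0.44100 and ⟨x²⟩ = 0.27539.
(Δx)² = 0.27539 − (-0.44100)² = 0.080906.

0.0809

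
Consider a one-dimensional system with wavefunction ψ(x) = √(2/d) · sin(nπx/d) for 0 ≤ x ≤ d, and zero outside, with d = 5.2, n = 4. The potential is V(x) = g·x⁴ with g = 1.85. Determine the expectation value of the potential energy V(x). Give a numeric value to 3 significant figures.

⟨V⟩ = ∫ V(x)·|ψ|² dx.
With sin²θ = (1 − cos2θ)/2 on 0 ≤ x ≤ d: ∫sin²(nπx/d) dx = d/2, ∫x·sin²(nπx/d) dx = d²/4, ∫x²·sin²(nπx/d) dx = d³·(1/6 − 1/(4n²π²)); higher powers xᵏ the same way, integrating xᵏ·cos(2nπx/d) by parts.
⟨V⟩ = 262.05.

262.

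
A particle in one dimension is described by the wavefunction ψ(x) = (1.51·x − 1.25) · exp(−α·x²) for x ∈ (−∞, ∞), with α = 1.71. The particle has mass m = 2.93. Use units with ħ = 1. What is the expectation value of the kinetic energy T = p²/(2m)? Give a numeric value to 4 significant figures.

0.3944

T = −(ħ²/2m) d²/dx², so ⟨T⟩ = −(ħ²/2m) ∫ ψ*·ψ'' dx / ∫|ψ|² dx; with m = 2.93.
Expand each integrand as polynomial × e^(−2αx²) and use ∫x^(2j)·e^(−2αx²) dx = (2j−1)!!/(4α)^j · √(π/(2α)), odd powers → 0; here √(π/(2α)) = 0.95843. Differentiate with the product rule, d/dx e^(−αx²) = −2αx·e^(−αx²).
State is unnormalized: ∫|ψ|² dx = 1.8170, and ∫ψ*·(−ħ²/2m · ψ'') dx = 0.71669, so ⟨T⟩ = 0.71669 / 1.8170.
⟨T⟩ = 0.39443.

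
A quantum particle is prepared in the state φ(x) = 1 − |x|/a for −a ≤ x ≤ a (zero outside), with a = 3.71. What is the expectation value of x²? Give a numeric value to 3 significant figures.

⟨x²⟩ = ∫ x²·|φ|² dx / ∫|φ|² dx (integrals over the domain).
φ is even, so ∫ over [−a, a] = 2∫₀ᵃ with φ = 1 − x/a there: ∫₀ᵃ (1 − x/a)² dx = a/3, ∫₀ᵃ x²(1 − x/a)² dx = a³/30, ∫₀ᵃ x⁴(1 − x/a)² dx = a⁵/105.
State is unnormalized: ∫|φ|² dx = 2.4733, and ∫φ*·x²·φ dx = 3.4043, so ⟨x²⟩ = 3.4043 / 2.4733.
⟨x²⟩ = 1.3764.

1.38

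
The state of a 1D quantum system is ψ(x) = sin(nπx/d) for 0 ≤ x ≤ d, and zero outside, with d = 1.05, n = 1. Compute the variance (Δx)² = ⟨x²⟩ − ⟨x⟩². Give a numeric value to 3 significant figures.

0.0360

Compute ⟨x⟩ and ⟨x²⟩ separately, then (Δx)² = ⟨x²⟩ − ⟨x⟩².
With sin²θ = (1 − cos2θ)/2 on 0 ≤ x ≤ d: ∫sin²(nπx/d) dx = d/2, ∫x·sin²(nπx/d) dx = d²/4, ∫x²·sin²(nπx/d) dx = d³·(1/6 − 1/(4n²π²)); higher powers xᵏ the same way, integrating xᵏ·cos(2nπx/d) by parts.
Normalization: ∫|ψ|² dx = 0.52500.
⟨x⟩ = 0.52500 and ⟨x²⟩ = 0.31165.
(Δx)² = 0.31165 − (0.52500)² = 0.036022.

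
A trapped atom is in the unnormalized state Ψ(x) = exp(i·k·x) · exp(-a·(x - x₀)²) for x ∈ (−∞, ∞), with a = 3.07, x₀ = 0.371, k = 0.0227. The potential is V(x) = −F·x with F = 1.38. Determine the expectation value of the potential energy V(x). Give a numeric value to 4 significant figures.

⟨V⟩ = ∫ V(x)·|Ψ|² dx / ∫|Ψ|² dx.
Gaussian moments (u = x − x₀): ∫u^(2j)·e^(−2au²) du = (2j−1)!!/(4a)^j · √(π/(2a)), odd powers integrate to 0; here √(π/(2a)) = 0.71530.
State is unnormalized: ∫|Ψ|² dx = 0.71530, and ∫Ψ*·V(x)·Ψ dx = -0.36622, so ⟨V⟩ = -0.36622 / 0.71530.
⟨V⟩ = -0.51198.

-0.5120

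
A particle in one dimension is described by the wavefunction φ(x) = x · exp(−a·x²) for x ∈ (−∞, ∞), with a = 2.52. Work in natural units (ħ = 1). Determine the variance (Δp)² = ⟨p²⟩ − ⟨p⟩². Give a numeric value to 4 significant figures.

7.560

Compute ⟨p⟩ and ⟨p²⟩ separately; (Δp)² = ⟨p²⟩ − ⟨p⟩².
Expand each integrand as polynomial × e^(−2ax²) and use ∫x^(2j)·e^(−2ax²) dx = (2j−1)!!/(4a)^j · √(π/(2a)), odd powers → 0; here √(π/(2a)) = 0.78951. Differentiate with the product rule, d/dx e^(−ax²) = −2ax·e^(−ax²).
Normalization: ∫|φ|² dx = 0.078325.
⟨p⟩ = 0.0000 and ⟨p²⟩ = 7.5600.
(Δp)² = 7.5600 − (0.0000)² = 7.5600.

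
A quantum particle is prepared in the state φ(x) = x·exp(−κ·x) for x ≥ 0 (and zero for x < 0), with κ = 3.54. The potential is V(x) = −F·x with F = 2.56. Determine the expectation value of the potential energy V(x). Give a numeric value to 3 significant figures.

⟨V⟩ = ∫ V(x)·|φ|² dx / ∫|φ|² dx.
Every integrand reduces to terms xʲ·e^(−2κx) on [0, ∞); use ∫₀^∞ xʲ·e^(−2κx) dx = j!/(2κ)^(j+1).
State is unnormalized: ∫|φ|² dx = 0.0056355, and ∫φ*·V(x)·φ dx = -0.0061131, so ⟨V⟩ = -0.0061131 / 0.0056355.
⟨V⟩ = -1.0847.

-1.08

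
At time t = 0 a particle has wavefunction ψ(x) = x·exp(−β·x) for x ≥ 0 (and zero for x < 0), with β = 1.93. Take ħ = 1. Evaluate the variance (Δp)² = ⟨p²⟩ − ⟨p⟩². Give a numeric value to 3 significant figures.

3.72

Compute ⟨p⟩ and ⟨p²⟩ separately; (Δp)² = ⟨p²⟩ − ⟨p⟩².
Differentiate x·exp(−β·x) with the product rule; every integrand then reduces to terms xʲ·e^(−2βx) on [0, ∞), with ∫₀^∞ xʲ·e^(−2βx) dx = j!/(2β)^(j+1).
Normalization: ∫|ψ|² dx = 0.034775.
⟨p⟩ = 0.0000 and ⟨p²⟩ = 3.7249.
(Δp)² = 3.7249 − (0.0000)² = 3.7249.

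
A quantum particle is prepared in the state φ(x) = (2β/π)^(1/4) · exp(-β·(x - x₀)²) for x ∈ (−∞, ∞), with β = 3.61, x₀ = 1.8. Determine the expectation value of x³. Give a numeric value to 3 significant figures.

⟨x³⟩ = ∫ x³·|φ|² dx (integrals over the domain).
Gaussian moments (u = x − x₀): ∫u^(2j)·e^(−2βu²) du = (2j−1)!!/(4β)^j · √(π/(2β)), odd powers integrate to 0; here √(π/(2β)) = 0.65964.
⟨x³⟩ = 6.2060.

6.21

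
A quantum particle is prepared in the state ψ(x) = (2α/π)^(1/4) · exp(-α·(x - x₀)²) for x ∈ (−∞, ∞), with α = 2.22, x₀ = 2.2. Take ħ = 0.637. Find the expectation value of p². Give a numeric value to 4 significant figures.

p² ψ = −ħ² d²ψ/dx²; ⟨p²⟩ = −ħ² ∫ ψ*·ψ'' dx.
Gaussian moments (u = x − x₀): ∫u^(2j)·e^(−2αu²) du = (2j−1)!!/(4α)^j · √(π/(2α)), odd powers integrate to 0; here √(π/(2α)) = 0.84117. Derivatives: d/dx e^(−αu²) = −2αu·e^(−αu²), d²/dx² e^(−αu²) = (4α²u² − 2α)·e^(−αu²).
⟨p²⟩ = 0.90081.

0.9008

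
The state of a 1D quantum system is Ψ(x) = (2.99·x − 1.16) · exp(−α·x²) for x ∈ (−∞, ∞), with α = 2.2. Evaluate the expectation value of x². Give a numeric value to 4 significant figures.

0.2114

⟨x²⟩ = ∫ x²·|Ψ|² dx / ∫|Ψ|² dx (integrals over the domain).
Expand each integrand as polynomial × e^(−2αx²) and use ∫x^(2j)·e^(−2αx²) dx = (2j−1)!!/(4α)^j · √(π/(2α)), odd powers → 0; here √(π/(2α)) = 0.84498.
State is unnormalized: ∫|Ψ|² dx = 1.9954, and ∫Ψ*·x²·Ψ dx = 0.42185, so ⟨x²⟩ = 0.42185 / 1.9954.
⟨x²⟩ = 0.21141.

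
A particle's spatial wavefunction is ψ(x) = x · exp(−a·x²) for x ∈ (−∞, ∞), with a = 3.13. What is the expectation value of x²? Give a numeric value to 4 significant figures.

⟨x²⟩ = ∫ x²·|ψ|² dx / ∫|ψ|² dx (integrals over the domain).
Expand each integrand as polynomial × e^(−2ax²) and use ∫x^(2j)·e^(−2ax²) dx = (2j−1)!!/(4a)^j · √(π/(2a)), odd powers → 0; here √(π/(2a)) = 0.70842.
State is unnormalized: ∫|ψ|² dx = 0.056583, and ∫ψ*·x²·ψ dx = 0.013558, so ⟨x²⟩ = 0.013558 / 0.056583.
⟨x²⟩ = 0.23962.

0.2396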